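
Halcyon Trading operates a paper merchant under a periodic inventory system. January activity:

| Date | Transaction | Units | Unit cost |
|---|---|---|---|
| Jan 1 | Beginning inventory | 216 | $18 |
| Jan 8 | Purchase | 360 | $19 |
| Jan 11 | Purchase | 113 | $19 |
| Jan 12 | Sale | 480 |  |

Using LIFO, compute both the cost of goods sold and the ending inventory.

COGS = $9,113; ending inventory = $3,762

Jan 12, 480 sold [LIFO — newest first]: 113 @ $19 + 360 @ $19 + 7 @ $18 = $9,113
Ending inventory: 209 @ $18 = $3,762
Check: goods available $12,875 = COGS $9,113 + ending $3,762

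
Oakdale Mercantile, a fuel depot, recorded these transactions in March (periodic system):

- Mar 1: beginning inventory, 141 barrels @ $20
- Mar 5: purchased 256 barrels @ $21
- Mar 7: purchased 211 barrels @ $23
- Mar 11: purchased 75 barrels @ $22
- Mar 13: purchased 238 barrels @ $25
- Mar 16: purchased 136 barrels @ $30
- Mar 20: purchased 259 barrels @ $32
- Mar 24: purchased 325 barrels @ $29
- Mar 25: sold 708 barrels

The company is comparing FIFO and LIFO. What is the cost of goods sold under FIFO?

COGS = $15,324

FIFO COGS: 141 @ $20 + 256 @ $21 + 211 @ $23 + 75 @ $22 + 25 @ $25 = $15,324
LIFO COGS: 325 @ $29 + 259 @ $32 + 124 @ $30 = $21,433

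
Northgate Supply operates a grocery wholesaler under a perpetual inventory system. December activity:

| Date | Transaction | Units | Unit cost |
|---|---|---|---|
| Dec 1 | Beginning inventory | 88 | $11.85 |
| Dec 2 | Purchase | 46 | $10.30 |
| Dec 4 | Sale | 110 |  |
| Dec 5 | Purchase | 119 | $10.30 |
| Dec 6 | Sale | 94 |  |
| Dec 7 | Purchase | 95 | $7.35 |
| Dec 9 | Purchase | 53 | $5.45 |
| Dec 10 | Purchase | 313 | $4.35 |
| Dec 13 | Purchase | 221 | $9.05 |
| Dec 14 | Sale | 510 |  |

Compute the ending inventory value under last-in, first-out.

Dec 4, 110 sold [LIFO — newest first]: 46 @ $10.30 + 64 @ $11.85 = $1,232.20
Dec 6, 94 sold [LIFO — newest first]: 94 @ $10.30 = $968.20
Dec 14, 510 sold [LIFO — newest first]: 221 @ $9.05 + 289 @ $4.35 = $3,257.20
Total COGS = $1,232.20 + $968.20 + $3,257.20 = $5,457.60
Ending inventory: 24 @ $11.85 + 25 @ $10.30 + 95 @ $7.35 + 53 @ $5.45 + 24 @ $4.35 = $1,633.40

Ending inventory = $1,633.40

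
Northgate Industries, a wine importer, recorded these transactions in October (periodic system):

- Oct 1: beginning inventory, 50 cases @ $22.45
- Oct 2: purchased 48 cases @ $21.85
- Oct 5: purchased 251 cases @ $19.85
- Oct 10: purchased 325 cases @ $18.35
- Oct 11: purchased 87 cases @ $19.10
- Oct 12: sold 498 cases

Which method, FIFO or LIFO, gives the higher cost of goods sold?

FIFO COGS: 50 @ $22.45 + 48 @ $21.85 + 251 @ $19.85 + 149 @ $18.35 = $9,887.80
LIFO COGS: 87 @ $19.10 + 325 @ $18.35 + 86 @ $19.85 = $9,332.55

FIFO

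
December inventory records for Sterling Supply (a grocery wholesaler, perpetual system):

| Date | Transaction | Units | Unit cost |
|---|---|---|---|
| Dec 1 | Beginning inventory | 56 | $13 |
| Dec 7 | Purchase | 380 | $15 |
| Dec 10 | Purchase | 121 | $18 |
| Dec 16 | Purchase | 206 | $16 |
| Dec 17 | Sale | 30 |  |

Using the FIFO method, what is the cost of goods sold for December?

Dec 17, 30 sold [FIFO — oldest first]: 30 @ $13 = $390
Ending inventory: 26 @ $13 + 380 @ $15 + 121 @ $18 + 206 @ $16 = $11,512

COGS = $390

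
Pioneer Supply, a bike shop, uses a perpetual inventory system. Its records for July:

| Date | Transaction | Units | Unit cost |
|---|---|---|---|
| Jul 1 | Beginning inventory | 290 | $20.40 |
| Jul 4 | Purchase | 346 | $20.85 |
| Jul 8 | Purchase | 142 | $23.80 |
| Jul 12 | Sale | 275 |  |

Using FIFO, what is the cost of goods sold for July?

COGS = $5,610.00

Jul 12, 275 sold [FIFO — oldest first]: 275 @ $20.40 = $5,610.00
Ending inventory: 15 @ $20.40 + 346 @ $20.85 + 142 @ $23.80 = $10,899.70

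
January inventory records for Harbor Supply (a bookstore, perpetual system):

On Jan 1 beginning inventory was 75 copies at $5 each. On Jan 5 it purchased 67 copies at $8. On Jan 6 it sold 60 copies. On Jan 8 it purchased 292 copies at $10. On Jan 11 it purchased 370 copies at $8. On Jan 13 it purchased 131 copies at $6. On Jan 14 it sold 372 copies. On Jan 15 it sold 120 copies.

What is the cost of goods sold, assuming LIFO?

COGS = $4,154

Jan 6, 60 sold [LIFO — newest first]: 60 @ $8 = $480
Jan 14, 372 sold [LIFO — newest first]: 131 @ $6 + 241 @ $8 = $2,714
Jan 15, 120 sold [LIFO — newest first]: 120 @ $8 = $960
Total COGS = $480 + $2,714 + $960 = $4,154
Ending inventory: 75 @ $5 + 7 @ $8 + 292 @ $10 + 9 @ $8 = $3,423
Check: goods available $7,577 = COGS $4,154 + ending $3,423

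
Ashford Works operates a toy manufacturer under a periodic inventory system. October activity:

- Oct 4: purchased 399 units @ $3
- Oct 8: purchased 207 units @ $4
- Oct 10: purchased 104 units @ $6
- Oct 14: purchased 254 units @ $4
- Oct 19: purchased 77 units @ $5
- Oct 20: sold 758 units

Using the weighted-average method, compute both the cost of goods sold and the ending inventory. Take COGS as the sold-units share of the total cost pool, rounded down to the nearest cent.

COGS = $2,948.99; ending inventory = $1,101.01

Oct 20, sell 758: 758/1041 × $4,050.00 → $2,948.99
Ending inventory (cost pool remaining) = $1,101.01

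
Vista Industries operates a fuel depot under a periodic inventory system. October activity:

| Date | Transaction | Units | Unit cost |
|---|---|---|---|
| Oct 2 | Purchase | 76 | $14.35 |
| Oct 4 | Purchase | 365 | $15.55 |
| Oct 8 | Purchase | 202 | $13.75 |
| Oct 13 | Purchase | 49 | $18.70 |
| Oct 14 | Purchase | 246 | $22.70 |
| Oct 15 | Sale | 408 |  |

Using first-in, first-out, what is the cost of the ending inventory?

Oct 15, 408 sold [FIFO — oldest first]: 76 @ $14.35 + 332 @ $15.55 = $6,253.20
Ending inventory: 33 @ $15.55 + 202 @ $13.75 + 49 @ $18.70 + 246 @ $22.70 = $9,791.15

Ending inventory = $9,791.15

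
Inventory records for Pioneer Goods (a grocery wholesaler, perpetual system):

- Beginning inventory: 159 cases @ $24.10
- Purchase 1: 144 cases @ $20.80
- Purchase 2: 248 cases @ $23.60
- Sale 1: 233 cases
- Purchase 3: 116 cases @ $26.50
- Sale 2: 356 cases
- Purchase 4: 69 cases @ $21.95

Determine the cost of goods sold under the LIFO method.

Sale 1 (233) [LIFO — newest first]: 233 @ $23.60 = $5,498.80
Sale 2 (356) [LIFO — newest first]: 116 @ $26.50 + 15 @ $23.60 + 144 @ $20.80 + 81 @ $24.10 = $8,375.30
Total COGS = $5,498.80 + $8,375.30 = $13,874.10
Ending inventory: 78 @ $24.10 + 69 @ $21.95 = $3,394.35

COGS = $13,874.10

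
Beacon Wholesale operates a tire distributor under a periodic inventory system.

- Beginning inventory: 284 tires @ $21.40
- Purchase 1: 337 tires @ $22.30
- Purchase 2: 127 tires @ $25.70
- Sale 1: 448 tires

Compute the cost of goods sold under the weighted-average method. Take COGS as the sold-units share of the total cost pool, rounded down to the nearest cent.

COGS = $10,095.93

Sale 1, sell 448: 448/748 × $16,856.60 → $10,095.93
Ending inventory (cost pool remaining) = $6,760.67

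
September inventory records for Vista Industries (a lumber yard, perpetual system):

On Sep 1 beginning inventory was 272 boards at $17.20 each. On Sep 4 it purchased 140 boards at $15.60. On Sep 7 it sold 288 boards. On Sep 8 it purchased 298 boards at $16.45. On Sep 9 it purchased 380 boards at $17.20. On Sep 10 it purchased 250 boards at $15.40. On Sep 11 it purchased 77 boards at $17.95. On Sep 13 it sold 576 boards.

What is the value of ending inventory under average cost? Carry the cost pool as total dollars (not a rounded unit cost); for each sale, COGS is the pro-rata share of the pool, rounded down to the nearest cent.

After Sep 1: 272 on hand, pool $4,678.40 (≈ $17.2000 each)
After Sep 4: 412 on hand, pool $6,862.40 (≈ $16.6563 each)
Sep 7, sell 288: 288/412 × $6,862.40 → $4,797.01
After Sep 8: 422 on hand, pool $6,967.49 (≈ $16.5106 each)
After Sep 9: 802 on hand, pool $13,503.49 (≈ $16.8373 each)
After Sep 10: 1052 on hand, pool $17,353.49 (≈ $16.4957 each)
After Sep 11: 1129 on hand, pool $18,735.64 (≈ $16.5949 each)
Sep 13, sell 576: 576/1129 × $18,735.64 → $9,558.66
Total COGS = $4,797.01 + $9,558.66 = $14,355.67
Ending inventory (cost pool remaining) = $9,176.98
Check: goods available $23,532.65 = COGS $14,355.67 + ending $9,176.98

Ending inventory = $9,176.98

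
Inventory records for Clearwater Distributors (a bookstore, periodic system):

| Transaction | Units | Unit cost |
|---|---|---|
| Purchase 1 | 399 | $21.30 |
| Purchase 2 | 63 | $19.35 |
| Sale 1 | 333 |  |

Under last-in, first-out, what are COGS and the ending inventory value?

COGS = $6,970.05; ending inventory = $2,747.70

Sale 1 (333) [LIFO — newest first]: 63 @ $19.35 + 270 @ $21.30 = $6,970.05
Ending inventory: 129 @ $21.30 = $2,747.70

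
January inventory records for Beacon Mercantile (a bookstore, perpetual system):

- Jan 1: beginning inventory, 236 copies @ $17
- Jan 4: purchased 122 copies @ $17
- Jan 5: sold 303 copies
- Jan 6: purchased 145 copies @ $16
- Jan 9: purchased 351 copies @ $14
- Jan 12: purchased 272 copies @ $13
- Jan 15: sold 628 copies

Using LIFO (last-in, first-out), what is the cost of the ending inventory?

Jan 5, 303 sold [LIFO — newest first]: 122 @ $17 + 181 @ $17 = $5,151
Jan 15, 628 sold [LIFO — newest first]: 272 @ $13 + 351 @ $14 + 5 @ $16 = $8,530
Total COGS = $5,151 + $8,530 = $13,681
Ending inventory: 55 @ $17 + 140 @ $16 = $3,175
Check: goods available $16,856 = COGS $13,681 + ending $3,175

Ending inventory = $3,175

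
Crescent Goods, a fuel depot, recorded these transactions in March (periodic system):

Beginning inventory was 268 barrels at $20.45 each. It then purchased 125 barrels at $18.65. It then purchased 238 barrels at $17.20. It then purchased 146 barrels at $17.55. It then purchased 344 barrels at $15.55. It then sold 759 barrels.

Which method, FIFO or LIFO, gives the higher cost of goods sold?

FIFO COGS: 268 @ $20.45 + 125 @ $18.65 + 238 @ $17.20 + 128 @ $17.55 = $14,151.85
LIFO COGS: 344 @ $15.55 + 146 @ $17.55 + 238 @ $17.20 + 31 @ $18.65 = $12,583.25

FIFO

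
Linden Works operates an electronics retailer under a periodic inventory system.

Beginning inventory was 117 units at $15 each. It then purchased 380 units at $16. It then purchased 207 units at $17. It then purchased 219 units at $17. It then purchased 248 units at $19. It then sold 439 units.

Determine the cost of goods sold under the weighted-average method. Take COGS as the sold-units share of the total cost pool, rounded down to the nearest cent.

COGS = $7,418.76

Sale 1, sell 439: 439/1171 × $19,789.00 → $7,418.76
Ending inventory (cost pool remaining) = $12,370.24
Check: goods available $19,789.00 = COGS $7,418.76 + ending $12,370.24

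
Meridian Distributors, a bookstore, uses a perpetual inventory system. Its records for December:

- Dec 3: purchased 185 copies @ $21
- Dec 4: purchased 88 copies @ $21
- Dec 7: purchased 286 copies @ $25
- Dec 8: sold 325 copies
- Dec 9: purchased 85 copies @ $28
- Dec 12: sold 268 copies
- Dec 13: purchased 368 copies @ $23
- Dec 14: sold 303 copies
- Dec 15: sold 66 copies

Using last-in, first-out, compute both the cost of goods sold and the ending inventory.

Dec 8, 325 sold [LIFO — newest first]: 286 @ $25 + 39 @ $21 = $7,969
Dec 12, 268 sold [LIFO — newest first]: 85 @ $28 + 49 @ $21 + 134 @ $21 = $6,223
Dec 14, 303 sold [LIFO — newest first]: 303 @ $23 = $6,969
Dec 15, 66 sold [LIFO — newest first]: 65 @ $23 + 1 @ $21 = $1,516
Total COGS = $7,969 + $6,223 + $6,969 + $1,516 = $22,677
Ending inventory: 50 @ $21 = $1,050

COGS = $22,677; ending inventory = $1,050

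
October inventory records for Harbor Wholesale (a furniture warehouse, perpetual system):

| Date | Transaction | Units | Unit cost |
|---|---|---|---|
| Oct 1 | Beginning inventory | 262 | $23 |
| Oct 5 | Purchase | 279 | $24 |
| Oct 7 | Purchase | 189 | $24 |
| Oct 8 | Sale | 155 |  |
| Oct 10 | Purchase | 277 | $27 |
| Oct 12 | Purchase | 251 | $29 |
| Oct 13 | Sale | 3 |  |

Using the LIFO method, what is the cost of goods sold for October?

Oct 8, 155 sold [LIFO — newest first]: 155 @ $24 = $3,720
Oct 13, 3 sold [LIFO — newest first]: 3 @ $29 = $87
Total COGS = $3,720 + $87 = $3,807
Ending inventory: 262 @ $23 + 279 @ $24 + 34 @ $24 + 277 @ $27 + 248 @ $29 = $28,209

COGS = $3,807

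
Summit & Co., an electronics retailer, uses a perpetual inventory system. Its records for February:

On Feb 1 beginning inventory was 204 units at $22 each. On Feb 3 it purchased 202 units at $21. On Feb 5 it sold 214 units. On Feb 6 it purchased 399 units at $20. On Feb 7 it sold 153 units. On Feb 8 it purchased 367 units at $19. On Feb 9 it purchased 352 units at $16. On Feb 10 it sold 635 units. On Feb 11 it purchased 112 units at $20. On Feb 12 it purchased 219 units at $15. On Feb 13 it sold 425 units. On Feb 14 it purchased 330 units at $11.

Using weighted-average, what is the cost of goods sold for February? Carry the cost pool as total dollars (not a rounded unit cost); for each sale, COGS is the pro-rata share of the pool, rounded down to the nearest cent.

After Feb 1: 204 on hand, pool $4,488.00 (≈ $22.0000 each)
After Feb 3: 406 on hand, pool $8,730.00 (≈ $21.5025 each)
Feb 5, sell 214: 214/406 × $8,730.00 → $4,601.52
After Feb 6: 591 on hand, pool $12,108.48 (≈ $20.4881 each)
Feb 7, sell 153: 153/591 × $12,108.48 → $3,134.68
After Feb 8: 805 on hand, pool $15,946.80 (≈ $19.8097 each)
After Feb 9: 1157 on hand, pool $21,578.80 (≈ $18.6506 each)
Feb 10, sell 635: 635/1157 × $21,578.80 → $11,843.16
After Feb 11: 634 on hand, pool $11,975.64 (≈ $18.8890 each)
After Feb 12: 853 on hand, pool $15,260.64 (≈ $17.8906 each)
Feb 13, sell 425: 425/853 × $15,260.64 → $7,603.48
After Feb 14: 758 on hand, pool $11,287.16 (≈ $14.8907 each)
Total COGS = $4,601.52 + $3,134.68 + $11,843.16 + $7,603.48 = $27,182.84
Ending inventory (cost pool remaining) = $11,287.16

COGS = $27,182.84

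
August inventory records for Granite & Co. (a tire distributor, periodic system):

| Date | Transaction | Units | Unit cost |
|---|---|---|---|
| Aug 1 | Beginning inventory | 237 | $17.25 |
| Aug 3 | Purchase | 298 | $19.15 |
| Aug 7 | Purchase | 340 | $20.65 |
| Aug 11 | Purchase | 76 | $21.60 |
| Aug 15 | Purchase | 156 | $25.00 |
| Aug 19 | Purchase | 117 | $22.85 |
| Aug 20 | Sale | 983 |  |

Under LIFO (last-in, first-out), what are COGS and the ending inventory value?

Aug 20, 983 sold [LIFO — newest first]: 117 @ $22.85 + 156 @ $25.00 + 76 @ $21.60 + 340 @ $20.65 + 294 @ $19.15 = $20,866.15
Ending inventory: 237 @ $17.25 + 4 @ $19.15 = $4,164.85

COGS = $20,866.15; ending inventory = $4,164.85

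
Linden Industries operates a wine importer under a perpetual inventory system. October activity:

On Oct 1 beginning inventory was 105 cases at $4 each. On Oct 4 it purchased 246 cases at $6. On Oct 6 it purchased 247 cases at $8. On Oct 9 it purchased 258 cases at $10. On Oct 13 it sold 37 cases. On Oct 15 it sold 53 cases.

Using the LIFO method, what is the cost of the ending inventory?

Oct 13, 37 sold [LIFO — newest first]: 37 @ $10 = $370
Oct 15, 53 sold [LIFO — newest first]: 53 @ $10 = $530
Total COGS = $370 + $530 = $900
Ending inventory: 105 @ $4 + 246 @ $6 + 247 @ $8 + 168 @ $10 = $5,552

Ending inventory = $5,552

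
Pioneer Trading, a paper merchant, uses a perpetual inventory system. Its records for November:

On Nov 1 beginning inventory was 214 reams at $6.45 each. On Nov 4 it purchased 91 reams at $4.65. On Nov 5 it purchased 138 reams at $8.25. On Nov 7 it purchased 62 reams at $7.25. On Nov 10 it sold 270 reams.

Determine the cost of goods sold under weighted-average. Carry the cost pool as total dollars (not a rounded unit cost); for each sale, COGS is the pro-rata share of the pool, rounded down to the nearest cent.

COGS = $1,813.25

After Nov 1: 214 on hand, pool $1,380.30 (≈ $6.4500 each)
After Nov 4: 305 on hand, pool $1,803.45 (≈ $5.9130 each)
After Nov 5: 443 on hand, pool $2,941.95 (≈ $6.6410 each)
After Nov 7: 505 on hand, pool $3,391.45 (≈ $6.7157 each)
Nov 10, sell 270: 270/505 × $3,391.45 → $1,813.25
Ending inventory (cost pool remaining) = $1,578.20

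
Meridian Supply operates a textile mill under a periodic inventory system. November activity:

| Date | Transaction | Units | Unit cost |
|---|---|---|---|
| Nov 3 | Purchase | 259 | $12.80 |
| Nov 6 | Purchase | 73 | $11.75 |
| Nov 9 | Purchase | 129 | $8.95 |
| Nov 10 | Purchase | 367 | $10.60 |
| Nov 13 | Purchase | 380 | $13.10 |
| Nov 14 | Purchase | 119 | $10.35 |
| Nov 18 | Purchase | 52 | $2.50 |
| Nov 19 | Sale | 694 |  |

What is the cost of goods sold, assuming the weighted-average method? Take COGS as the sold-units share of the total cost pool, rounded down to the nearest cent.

COGS = $7,829.44

Nov 19, sell 694: 694/1379 × $15,557.35 → $7,829.44
Ending inventory (cost pool remaining) = $7,727.91
Check: goods available $15,557.35 = COGS $7,829.44 + ending $7,727.91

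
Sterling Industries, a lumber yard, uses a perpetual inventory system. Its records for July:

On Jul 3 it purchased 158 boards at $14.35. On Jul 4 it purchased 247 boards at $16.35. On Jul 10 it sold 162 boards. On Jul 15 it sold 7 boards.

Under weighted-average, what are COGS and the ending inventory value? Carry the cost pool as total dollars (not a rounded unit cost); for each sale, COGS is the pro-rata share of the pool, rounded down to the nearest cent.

After Jul 3: 158 on hand, pool $2,267.30 (≈ $14.3500 each)
After Jul 4: 405 on hand, pool $6,305.75 (≈ $15.5698 each)
Jul 10, sell 162: 162/405 × $6,305.75 → $2,522.30
Jul 15, sell 7: 7/243 × $3,783.45 → $108.98
Total COGS = $2,522.30 + $108.98 = $2,631.28
Ending inventory (cost pool remaining) = $3,674.47

COGS = $2,631.28; ending inventory = $3,674.47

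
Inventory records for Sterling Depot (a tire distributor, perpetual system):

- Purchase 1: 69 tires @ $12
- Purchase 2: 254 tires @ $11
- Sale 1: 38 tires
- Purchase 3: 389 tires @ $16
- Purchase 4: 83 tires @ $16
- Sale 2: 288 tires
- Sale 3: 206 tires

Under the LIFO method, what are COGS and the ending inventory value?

COGS = $8,212; ending inventory = $2,962

Sale 1 (38) [LIFO — newest first]: 38 @ $11 = $418
Sale 2 (288) [LIFO — newest first]: 83 @ $16 + 205 @ $16 = $4,608
Sale 3 (206) [LIFO — newest first]: 184 @ $16 + 22 @ $11 = $3,186
Total COGS = $418 + $4,608 + $3,186 = $8,212
Ending inventory: 69 @ $12 + 194 @ $11 = $2,962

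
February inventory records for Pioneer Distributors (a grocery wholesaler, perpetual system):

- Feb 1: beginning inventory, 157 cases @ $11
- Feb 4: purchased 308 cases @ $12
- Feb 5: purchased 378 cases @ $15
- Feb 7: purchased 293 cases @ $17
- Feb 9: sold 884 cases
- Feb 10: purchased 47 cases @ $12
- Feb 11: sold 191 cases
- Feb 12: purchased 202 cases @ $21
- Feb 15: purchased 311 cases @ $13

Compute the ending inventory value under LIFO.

Feb 9, 884 sold [LIFO — newest first]: 293 @ $17 + 378 @ $15 + 213 @ $12 = $13,207
Feb 11, 191 sold [LIFO — newest first]: 47 @ $12 + 95 @ $12 + 49 @ $11 = $2,243
Total COGS = $13,207 + $2,243 = $15,450
Ending inventory: 108 @ $11 + 202 @ $21 + 311 @ $13 = $9,473

Ending inventory = $9,473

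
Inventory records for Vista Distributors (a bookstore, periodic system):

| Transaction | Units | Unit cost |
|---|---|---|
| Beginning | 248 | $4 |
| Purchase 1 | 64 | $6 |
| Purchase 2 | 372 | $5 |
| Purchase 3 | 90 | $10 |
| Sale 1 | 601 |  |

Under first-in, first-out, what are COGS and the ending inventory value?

Sale 1 (601) [FIFO — oldest first]: 248 @ $4 + 64 @ $6 + 289 @ $5 = $2,821
Ending inventory: 83 @ $5 + 90 @ $10 = $1,315
Check: goods available $4,136 = COGS $2,821 + ending $1,315

COGS = $2,821; ending inventory = $1,315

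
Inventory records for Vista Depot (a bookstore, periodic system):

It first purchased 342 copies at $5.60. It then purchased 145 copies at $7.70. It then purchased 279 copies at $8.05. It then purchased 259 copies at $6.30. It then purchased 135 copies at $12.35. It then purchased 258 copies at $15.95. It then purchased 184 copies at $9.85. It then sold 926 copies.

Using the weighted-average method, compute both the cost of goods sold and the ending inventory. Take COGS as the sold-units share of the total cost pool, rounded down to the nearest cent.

Sale 1, sell 926: 926/1602 × $14,504.10 → $8,383.76
Ending inventory (cost pool remaining) = $6,120.34

COGS = $8,383.76; ending inventory = $6,120.34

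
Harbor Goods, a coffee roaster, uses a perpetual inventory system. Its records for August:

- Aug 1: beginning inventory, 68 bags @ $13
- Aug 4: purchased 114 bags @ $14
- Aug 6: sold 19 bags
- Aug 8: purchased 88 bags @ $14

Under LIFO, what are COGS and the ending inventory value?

Aug 6, 19 sold [LIFO — newest first]: 19 @ $14 = $266
Ending inventory: 68 @ $13 + 95 @ $14 + 88 @ $14 = $3,446
Check: goods available $3,712 = COGS $266 + ending $3,446

COGS = $266; ending inventory = $3,446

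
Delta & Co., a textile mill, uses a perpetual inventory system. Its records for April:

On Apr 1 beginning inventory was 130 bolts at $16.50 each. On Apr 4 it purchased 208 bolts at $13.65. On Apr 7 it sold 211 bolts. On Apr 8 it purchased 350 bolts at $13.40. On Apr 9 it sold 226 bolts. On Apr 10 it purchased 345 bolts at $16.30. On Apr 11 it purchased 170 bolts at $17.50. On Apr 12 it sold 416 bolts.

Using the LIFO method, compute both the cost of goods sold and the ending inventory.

COGS = $12,901.90; ending inventory = $5,370.80

Apr 7, 211 sold [LIFO — newest first]: 208 @ $13.65 + 3 @ $16.50 = $2,888.70
Apr 9, 226 sold [LIFO — newest first]: 226 @ $13.40 = $3,028.40
Apr 12, 416 sold [LIFO — newest first]: 170 @ $17.50 + 246 @ $16.30 = $6,984.80
Total COGS = $2,888.70 + $3,028.40 + $6,984.80 = $12,901.90
Ending inventory: 127 @ $16.50 + 124 @ $13.40 + 99 @ $16.30 = $5,370.80
Check: goods available $18,272.70 = COGS $12,901.90 + ending $5,370.80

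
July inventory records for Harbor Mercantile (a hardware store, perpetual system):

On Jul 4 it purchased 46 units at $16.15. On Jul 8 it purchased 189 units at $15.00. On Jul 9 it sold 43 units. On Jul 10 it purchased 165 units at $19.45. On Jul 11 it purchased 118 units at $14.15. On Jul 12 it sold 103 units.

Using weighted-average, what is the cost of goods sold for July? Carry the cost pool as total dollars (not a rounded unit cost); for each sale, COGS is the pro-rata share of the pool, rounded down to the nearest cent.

After Jul 4: 46 on hand, pool $742.90 (≈ $16.1500 each)
After Jul 8: 235 on hand, pool $3,577.90 (≈ $15.2251 each)
Jul 9, sell 43: 43/235 × $3,577.90 → $654.67
After Jul 10: 357 on hand, pool $6,132.48 (≈ $17.1778 each)
After Jul 11: 475 on hand, pool $7,802.18 (≈ $16.4256 each)
Jul 12, sell 103: 103/475 × $7,802.18 → $1,691.84
Total COGS = $654.67 + $1,691.84 = $2,346.51
Ending inventory (cost pool remaining) = $6,110.34

COGS = $2,346.51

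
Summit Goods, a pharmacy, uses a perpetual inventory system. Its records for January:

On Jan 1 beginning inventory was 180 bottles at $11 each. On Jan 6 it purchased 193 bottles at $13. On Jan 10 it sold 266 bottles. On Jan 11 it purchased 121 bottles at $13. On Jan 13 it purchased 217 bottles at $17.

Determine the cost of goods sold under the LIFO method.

COGS = $3,312

Jan 10, 266 sold [LIFO — newest first]: 193 @ $13 + 73 @ $11 = $3,312
Ending inventory: 107 @ $11 + 121 @ $13 + 217 @ $17 = $6,439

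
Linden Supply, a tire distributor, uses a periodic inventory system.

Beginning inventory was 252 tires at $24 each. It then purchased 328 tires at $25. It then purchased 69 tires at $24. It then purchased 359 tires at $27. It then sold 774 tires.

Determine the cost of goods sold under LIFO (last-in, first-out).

COGS = $19,981

Sale 1 (774) [LIFO — newest first]: 359 @ $27 + 69 @ $24 + 328 @ $25 + 18 @ $24 = $19,981
Ending inventory: 234 @ $24 = $5,616
Check: goods available $25,597 = COGS $19,981 + ending $5,616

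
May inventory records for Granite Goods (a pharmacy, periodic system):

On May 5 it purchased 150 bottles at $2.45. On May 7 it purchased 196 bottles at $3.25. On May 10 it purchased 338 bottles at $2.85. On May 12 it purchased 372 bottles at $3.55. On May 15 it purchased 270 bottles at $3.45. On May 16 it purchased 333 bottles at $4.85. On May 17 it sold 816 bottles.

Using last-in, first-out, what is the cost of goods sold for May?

May 17, 816 sold [LIFO — newest first]: 333 @ $4.85 + 270 @ $3.45 + 213 @ $3.55 = $3,302.70
Ending inventory: 150 @ $2.45 + 196 @ $3.25 + 338 @ $2.85 + 159 @ $3.55 = $2,532.25

COGS = $3,302.70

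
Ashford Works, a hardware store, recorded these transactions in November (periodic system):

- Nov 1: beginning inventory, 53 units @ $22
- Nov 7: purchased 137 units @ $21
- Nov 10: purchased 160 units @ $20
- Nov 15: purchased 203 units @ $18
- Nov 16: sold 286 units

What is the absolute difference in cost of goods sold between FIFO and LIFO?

FIFO COGS: 53 @ $22 + 137 @ $21 + 96 @ $20 = $5,963
LIFO COGS: 203 @ $18 + 83 @ $20 = $5,314
Difference = |$5,963 − $5,314| = $649

$649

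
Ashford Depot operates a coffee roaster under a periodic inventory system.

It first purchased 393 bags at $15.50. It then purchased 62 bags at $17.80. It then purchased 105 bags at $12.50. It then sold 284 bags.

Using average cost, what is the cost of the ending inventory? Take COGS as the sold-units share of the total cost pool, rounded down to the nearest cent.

Ending inventory = $4,193.04

Sale 1, sell 284: 284/560 × $8,507.60 → $4,314.56
Ending inventory (cost pool remaining) = $4,193.04
Check: goods available $8,507.60 = COGS $4,314.56 + ending $4,193.04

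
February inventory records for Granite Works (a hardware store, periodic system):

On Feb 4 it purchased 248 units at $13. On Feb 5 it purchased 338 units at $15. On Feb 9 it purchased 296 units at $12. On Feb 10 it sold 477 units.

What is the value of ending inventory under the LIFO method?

Feb 10, 477 sold [LIFO — newest first]: 296 @ $12 + 181 @ $15 = $6,267
Ending inventory: 248 @ $13 + 157 @ $15 = $5,579

Ending inventory = $5,579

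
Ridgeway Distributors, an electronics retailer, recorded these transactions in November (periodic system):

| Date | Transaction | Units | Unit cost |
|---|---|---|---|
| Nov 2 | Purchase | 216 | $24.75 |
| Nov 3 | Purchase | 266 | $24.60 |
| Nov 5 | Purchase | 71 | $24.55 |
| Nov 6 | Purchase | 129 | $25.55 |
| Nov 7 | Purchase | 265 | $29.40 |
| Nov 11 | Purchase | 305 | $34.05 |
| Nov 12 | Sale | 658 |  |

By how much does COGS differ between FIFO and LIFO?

FIFO COGS: 216 @ $24.75 + 266 @ $24.60 + 71 @ $24.55 + 105 @ $25.55 = $16,315.40
LIFO COGS: 305 @ $34.05 + 265 @ $29.40 + 88 @ $25.55 = $20,424.65
Difference = |$16,315.40 − $20,424.65| = $4,109.25

$4,109.25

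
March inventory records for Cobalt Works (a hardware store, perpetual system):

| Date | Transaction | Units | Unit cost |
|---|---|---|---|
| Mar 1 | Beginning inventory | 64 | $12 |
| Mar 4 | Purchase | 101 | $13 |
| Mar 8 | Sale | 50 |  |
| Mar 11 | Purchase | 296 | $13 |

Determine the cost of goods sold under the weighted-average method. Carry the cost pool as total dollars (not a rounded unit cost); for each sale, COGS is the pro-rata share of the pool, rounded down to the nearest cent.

COGS = $630.60

After Mar 1: 64 on hand, pool $768.00 (≈ $12.0000 each)
After Mar 4: 165 on hand, pool $2,081.00 (≈ $12.6121 each)
Mar 8, sell 50: 50/165 × $2,081.00 → $630.60
After Mar 11: 411 on hand, pool $5,298.40 (≈ $12.8915 each)
Ending inventory (cost pool remaining) = $5,298.40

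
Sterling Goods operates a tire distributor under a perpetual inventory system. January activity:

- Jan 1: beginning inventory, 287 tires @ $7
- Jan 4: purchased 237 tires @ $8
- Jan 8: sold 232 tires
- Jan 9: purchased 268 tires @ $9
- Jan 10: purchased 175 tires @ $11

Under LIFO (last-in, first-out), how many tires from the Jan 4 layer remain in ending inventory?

Jan 8, 232 sold [LIFO — newest first]: 232 @ $8 = $1,856
Ending inventory: 287 @ $7 + 5 @ $8 + 268 @ $9 + 175 @ $11 = $6,386

5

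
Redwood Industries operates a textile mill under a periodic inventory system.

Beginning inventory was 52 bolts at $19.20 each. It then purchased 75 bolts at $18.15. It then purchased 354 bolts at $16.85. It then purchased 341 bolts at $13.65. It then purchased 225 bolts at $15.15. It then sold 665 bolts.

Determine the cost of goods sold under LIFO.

Sale 1 (665) [LIFO — newest first]: 225 @ $15.15 + 341 @ $13.65 + 99 @ $16.85 = $9,731.55
Ending inventory: 52 @ $19.20 + 75 @ $18.15 + 255 @ $16.85 = $6,656.40
Check: goods available $16,387.95 = COGS $9,731.55 + ending $6,656.40

COGS = $9,731.55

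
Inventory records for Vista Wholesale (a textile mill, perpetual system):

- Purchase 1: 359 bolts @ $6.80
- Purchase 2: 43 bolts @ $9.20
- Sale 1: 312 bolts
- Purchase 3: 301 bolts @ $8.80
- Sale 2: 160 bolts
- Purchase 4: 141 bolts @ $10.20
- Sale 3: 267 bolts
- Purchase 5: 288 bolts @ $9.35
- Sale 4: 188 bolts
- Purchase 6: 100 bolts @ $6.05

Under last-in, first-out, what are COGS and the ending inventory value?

COGS = $7,937.60; ending inventory = $2,284.00

Sale 1 (312) [LIFO — newest first]: 43 @ $9.20 + 269 @ $6.80 = $2,224.80
Sale 2 (160) [LIFO — newest first]: 160 @ $8.80 = $1,408.00
Sale 3 (267) [LIFO — newest first]: 141 @ $10.20 + 126 @ $8.80 = $2,547.00
Sale 4 (188) [LIFO — newest first]: 188 @ $9.35 = $1,757.80
Total COGS = $2,224.80 + $1,408.00 + $2,547.00 + $1,757.80 = $7,937.60
Ending inventory: 90 @ $6.80 + 15 @ $8.80 + 100 @ $9.35 + 100 @ $6.05 = $2,284.00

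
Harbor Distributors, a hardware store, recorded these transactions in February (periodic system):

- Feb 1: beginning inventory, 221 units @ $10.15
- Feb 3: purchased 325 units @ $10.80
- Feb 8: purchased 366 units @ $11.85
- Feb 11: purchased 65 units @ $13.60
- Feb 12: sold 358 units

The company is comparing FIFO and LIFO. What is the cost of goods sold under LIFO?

COGS = $4,356.05

FIFO COGS: 221 @ $10.15 + 137 @ $10.80 = $3,722.75
LIFO COGS: 65 @ $13.60 + 293 @ $11.85 = $4,356.05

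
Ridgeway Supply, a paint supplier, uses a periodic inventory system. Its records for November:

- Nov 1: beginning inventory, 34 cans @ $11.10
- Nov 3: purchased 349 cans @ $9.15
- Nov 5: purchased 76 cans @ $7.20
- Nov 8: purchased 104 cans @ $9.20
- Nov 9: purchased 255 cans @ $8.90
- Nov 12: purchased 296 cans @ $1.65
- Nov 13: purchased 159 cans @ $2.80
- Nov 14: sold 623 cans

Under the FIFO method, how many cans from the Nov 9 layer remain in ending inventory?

Nov 14, 623 sold [FIFO — oldest first]: 34 @ $11.10 + 349 @ $9.15 + 76 @ $7.20 + 104 @ $9.20 + 60 @ $8.90 = $5,608.75
Ending inventory: 195 @ $8.90 + 296 @ $1.65 + 159 @ $2.80 = $2,669.10
Check: goods available $8,277.85 = COGS $5,608.75 + ending $2,669.10

195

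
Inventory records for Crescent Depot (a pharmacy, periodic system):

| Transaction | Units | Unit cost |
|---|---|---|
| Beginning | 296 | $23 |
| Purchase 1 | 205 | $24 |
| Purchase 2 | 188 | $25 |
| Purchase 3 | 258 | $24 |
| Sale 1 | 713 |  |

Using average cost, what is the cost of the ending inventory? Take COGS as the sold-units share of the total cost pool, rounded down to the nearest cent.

Sale 1, sell 713: 713/947 × $22,620.00 → $17,030.68
Ending inventory (cost pool remaining) = $5,589.32
Check: goods available $22,620.00 = COGS $17,030.68 + ending $5,589.32

Ending inventory = $5,589.32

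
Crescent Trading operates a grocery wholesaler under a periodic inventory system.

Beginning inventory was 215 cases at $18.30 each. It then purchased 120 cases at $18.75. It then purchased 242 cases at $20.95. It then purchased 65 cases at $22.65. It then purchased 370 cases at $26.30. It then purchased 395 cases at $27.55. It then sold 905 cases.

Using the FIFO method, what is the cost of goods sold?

COGS = $19,643.55

Sale 1 (905) [FIFO — oldest first]: 215 @ $18.30 + 120 @ $18.75 + 242 @ $20.95 + 65 @ $22.65 + 263 @ $26.30 = $19,643.55
Ending inventory: 107 @ $26.30 + 395 @ $27.55 = $13,696.35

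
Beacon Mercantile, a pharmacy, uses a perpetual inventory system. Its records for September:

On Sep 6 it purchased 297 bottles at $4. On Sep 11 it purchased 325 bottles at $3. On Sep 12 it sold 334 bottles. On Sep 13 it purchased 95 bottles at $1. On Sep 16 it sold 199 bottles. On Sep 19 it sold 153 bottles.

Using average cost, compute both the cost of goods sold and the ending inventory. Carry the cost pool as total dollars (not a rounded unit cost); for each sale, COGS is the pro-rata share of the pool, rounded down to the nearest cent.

After Sep 6: 297 on hand, pool $1,188.00 (≈ $4.0000 each)
After Sep 11: 622 on hand, pool $2,163.00 (≈ $3.4775 each)
Sep 12, sell 334: 334/622 × $2,163.00 → $1,161.48
After Sep 13: 383 on hand, pool $1,096.52 (≈ $2.8630 each)
Sep 16, sell 199: 199/383 × $1,096.52 → $569.73
Sep 19, sell 153: 153/184 × $526.79 → $438.03
Total COGS = $1,161.48 + $569.73 + $438.03 = $2,169.24
Ending inventory (cost pool remaining) = $88.76

COGS = $2,169.24; ending inventory = $88.76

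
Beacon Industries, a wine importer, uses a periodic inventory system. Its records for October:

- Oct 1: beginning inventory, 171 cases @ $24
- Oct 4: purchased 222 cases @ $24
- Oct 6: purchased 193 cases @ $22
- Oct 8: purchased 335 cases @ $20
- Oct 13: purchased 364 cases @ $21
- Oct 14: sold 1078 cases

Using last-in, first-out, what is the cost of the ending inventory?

Oct 14, 1078 sold [LIFO — newest first]: 364 @ $21 + 335 @ $20 + 193 @ $22 + 186 @ $24 = $23,054
Ending inventory: 171 @ $24 + 36 @ $24 = $4,968
Check: goods available $28,022 = COGS $23,054 + ending $4,968

Ending inventory = $4,968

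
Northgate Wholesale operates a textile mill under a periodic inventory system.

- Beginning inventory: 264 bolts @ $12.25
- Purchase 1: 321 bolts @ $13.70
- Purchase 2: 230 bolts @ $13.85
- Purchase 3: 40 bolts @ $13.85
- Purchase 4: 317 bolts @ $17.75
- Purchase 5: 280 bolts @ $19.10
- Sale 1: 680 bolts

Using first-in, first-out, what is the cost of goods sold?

COGS = $8,947.45

Sale 1 (680) [FIFO — oldest first]: 264 @ $12.25 + 321 @ $13.70 + 95 @ $13.85 = $8,947.45
Ending inventory: 135 @ $13.85 + 40 @ $13.85 + 317 @ $17.75 + 280 @ $19.10 = $13,398.50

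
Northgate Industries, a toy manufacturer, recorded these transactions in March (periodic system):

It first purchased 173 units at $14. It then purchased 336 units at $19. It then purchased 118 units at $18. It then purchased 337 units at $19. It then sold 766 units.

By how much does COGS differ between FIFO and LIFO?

FIFO COGS: 173 @ $14 + 336 @ $19 + 118 @ $18 + 139 @ $19 = $13,571
LIFO COGS: 337 @ $19 + 118 @ $18 + 311 @ $19 = $14,436
Difference = |$13,571 − $14,436| = $865

$865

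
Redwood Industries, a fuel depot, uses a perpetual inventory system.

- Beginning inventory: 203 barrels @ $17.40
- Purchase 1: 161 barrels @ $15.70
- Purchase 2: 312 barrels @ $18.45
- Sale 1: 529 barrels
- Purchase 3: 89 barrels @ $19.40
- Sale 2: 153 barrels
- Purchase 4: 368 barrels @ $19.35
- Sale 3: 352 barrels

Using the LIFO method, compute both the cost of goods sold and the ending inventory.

COGS = $18,909.90; ending inventory = $1,753.80

Sale 1 (529) [LIFO — newest first]: 312 @ $18.45 + 161 @ $15.70 + 56 @ $17.40 = $9,258.50
Sale 2 (153) [LIFO — newest first]: 89 @ $19.40 + 64 @ $17.40 = $2,840.20
Sale 3 (352) [LIFO — newest first]: 352 @ $19.35 = $6,811.20
Total COGS = $9,258.50 + $2,840.20 + $6,811.20 = $18,909.90
Ending inventory: 83 @ $17.40 + 16 @ $19.35 = $1,753.80
Check: goods available $20,663.70 = COGS $18,909.90 + ending $1,753.80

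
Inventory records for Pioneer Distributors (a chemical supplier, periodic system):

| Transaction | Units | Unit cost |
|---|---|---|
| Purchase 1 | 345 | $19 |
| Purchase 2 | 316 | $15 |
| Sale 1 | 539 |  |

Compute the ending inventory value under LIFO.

Ending inventory = $2,318

Sale 1 (539) [LIFO — newest first]: 316 @ $15 + 223 @ $19 = $8,977
Ending inventory: 122 @ $19 = $2,318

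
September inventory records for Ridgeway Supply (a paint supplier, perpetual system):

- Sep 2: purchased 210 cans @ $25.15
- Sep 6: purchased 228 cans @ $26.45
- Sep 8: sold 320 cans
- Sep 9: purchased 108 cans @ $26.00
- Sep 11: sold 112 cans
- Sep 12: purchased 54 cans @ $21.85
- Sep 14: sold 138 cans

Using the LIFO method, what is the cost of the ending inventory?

Sep 8, 320 sold [LIFO — newest first]: 228 @ $26.45 + 92 @ $25.15 = $8,344.40
Sep 11, 112 sold [LIFO — newest first]: 108 @ $26.00 + 4 @ $25.15 = $2,908.60
Sep 14, 138 sold [LIFO — newest first]: 54 @ $21.85 + 84 @ $25.15 = $3,292.50
Total COGS = $8,344.40 + $2,908.60 + $3,292.50 = $14,545.50
Ending inventory: 30 @ $25.15 = $754.50

Ending inventory = $754.50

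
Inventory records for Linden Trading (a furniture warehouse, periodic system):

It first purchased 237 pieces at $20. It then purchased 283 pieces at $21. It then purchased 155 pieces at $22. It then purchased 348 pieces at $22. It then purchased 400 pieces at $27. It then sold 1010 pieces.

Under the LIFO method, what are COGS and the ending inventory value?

Sale 1 (1010) [LIFO — newest first]: 400 @ $27 + 348 @ $22 + 155 @ $22 + 107 @ $21 = $24,113
Ending inventory: 237 @ $20 + 176 @ $21 = $8,436

COGS = $24,113; ending inventory = $8,436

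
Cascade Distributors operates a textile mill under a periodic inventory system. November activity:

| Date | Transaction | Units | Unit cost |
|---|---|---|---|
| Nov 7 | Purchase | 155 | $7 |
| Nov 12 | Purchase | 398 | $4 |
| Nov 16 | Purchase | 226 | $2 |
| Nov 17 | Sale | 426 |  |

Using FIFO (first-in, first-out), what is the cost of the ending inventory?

Ending inventory = $960

Nov 17, 426 sold [FIFO — oldest first]: 155 @ $7 + 271 @ $4 = $2,169
Ending inventory: 127 @ $4 + 226 @ $2 = $960
Check: goods available $3,129 = COGS $2,169 + ending $960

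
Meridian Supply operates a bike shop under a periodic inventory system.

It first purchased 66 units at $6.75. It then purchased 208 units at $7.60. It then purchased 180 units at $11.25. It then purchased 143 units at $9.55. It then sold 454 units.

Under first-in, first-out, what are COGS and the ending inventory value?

Sale 1 (454) [FIFO — oldest first]: 66 @ $6.75 + 208 @ $7.60 + 180 @ $11.25 = $4,051.30
Ending inventory: 143 @ $9.55 = $1,365.65

COGS = $4,051.30; ending inventory = $1,365.65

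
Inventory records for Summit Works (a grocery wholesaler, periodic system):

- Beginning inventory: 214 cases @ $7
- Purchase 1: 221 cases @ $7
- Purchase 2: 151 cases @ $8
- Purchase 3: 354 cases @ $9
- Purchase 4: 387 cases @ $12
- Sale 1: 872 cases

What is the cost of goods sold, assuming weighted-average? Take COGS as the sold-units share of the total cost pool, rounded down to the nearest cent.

COGS = $7,939.99

Sale 1, sell 872: 872/1327 × $12,083.00 → $7,939.99
Ending inventory (cost pool remaining) = $4,143.01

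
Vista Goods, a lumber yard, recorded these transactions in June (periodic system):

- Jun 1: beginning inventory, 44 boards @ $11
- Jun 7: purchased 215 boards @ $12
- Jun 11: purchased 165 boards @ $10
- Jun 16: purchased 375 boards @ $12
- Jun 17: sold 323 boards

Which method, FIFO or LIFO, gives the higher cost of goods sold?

LIFO

FIFO COGS: 44 @ $11 + 215 @ $12 + 64 @ $10 = $3,704
LIFO COGS: 323 @ $12 = $3,876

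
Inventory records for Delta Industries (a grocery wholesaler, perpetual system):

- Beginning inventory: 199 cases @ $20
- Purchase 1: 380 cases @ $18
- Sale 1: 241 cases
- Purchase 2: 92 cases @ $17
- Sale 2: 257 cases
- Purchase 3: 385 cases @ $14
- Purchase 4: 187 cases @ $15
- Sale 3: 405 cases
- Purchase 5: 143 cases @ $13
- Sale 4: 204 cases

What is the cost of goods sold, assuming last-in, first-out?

COGS = $17,494

Sale 1 (241) [LIFO — newest first]: 241 @ $18 = $4,338
Sale 2 (257) [LIFO — newest first]: 92 @ $17 + 139 @ $18 + 26 @ $20 = $4,586
Sale 3 (405) [LIFO — newest first]: 187 @ $15 + 218 @ $14 = $5,857
Sale 4 (204) [LIFO — newest first]: 143 @ $13 + 61 @ $14 = $2,713
Total COGS = $4,338 + $4,586 + $5,857 + $2,713 = $17,494
Ending inventory: 173 @ $20 + 106 @ $14 = $4,944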